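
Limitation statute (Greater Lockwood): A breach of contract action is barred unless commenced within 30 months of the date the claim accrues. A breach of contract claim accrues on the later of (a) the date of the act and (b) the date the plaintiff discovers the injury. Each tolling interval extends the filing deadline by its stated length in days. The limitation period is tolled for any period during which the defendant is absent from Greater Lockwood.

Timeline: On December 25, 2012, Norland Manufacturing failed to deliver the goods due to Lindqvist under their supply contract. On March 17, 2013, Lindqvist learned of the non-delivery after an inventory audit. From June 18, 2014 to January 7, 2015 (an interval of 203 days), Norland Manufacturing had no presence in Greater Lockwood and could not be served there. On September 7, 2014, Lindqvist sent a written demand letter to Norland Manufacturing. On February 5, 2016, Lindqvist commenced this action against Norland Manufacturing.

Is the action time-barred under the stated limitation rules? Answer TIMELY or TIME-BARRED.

Because discovery on March 17, 2013 post-dates the December 25, 2012 act, accrual under the later-of rule falls on March 17, 2013.
The untolled deadline — 30 months after March 17, 2013 — is September 17, 2015.
Because the defendant's absence from the jurisdiction ran from June 18, 2014 to January 7, 2015, the deadline is extended by 203 days to April 7, 2016.
None of the other events listed affects the running of the period under the stated rules.
Filing on February 5, 2016 beat the April 7, 2016 deadline — the action is timely.

TIMELY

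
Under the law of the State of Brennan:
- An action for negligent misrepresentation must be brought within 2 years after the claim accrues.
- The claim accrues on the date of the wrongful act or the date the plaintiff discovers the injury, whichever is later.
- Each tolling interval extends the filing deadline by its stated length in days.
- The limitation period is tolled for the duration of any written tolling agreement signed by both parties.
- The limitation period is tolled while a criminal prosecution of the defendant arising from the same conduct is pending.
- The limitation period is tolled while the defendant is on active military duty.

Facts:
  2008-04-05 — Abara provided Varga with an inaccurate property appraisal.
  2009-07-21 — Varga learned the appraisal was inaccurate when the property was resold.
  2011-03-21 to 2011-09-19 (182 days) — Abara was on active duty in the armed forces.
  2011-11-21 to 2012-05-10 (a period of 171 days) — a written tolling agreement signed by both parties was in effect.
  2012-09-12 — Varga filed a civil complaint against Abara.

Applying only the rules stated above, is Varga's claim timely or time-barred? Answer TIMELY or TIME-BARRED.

TIME-BARRED

Because discovery on 2009-07-21 post-dates the 2008-04-05 act, accrual under the later-of rule falls on 2009-07-21.
2 years from 2009-07-21 is 2011-07-21.
Because the defendant's active military service ran from 2011-03-21 to 2011-09-19, the deadline is extended by 182 days to 2012-01-19.
Because the written tolling agreement ran from 2011-11-21 to 2012-05-10, the deadline is extended by 171 days to 2012-07-08.
Filing on 2012-09-12 missed the 2012-07-08 deadline — the action is time-barred.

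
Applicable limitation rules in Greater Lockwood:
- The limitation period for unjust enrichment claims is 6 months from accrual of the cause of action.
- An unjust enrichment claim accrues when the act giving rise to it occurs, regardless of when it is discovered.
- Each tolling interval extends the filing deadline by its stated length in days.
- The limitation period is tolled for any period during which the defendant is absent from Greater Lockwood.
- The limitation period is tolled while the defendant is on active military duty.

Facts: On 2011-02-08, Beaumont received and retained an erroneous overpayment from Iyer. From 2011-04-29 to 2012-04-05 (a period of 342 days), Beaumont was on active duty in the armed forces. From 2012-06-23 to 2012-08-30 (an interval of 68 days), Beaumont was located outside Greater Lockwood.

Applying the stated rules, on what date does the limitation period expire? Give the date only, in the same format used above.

The claim accrued on 2011-02-08, when the wrongful act occurred.
6 months from 2011-02-08 is 2011-08-08.
Because the defendant's active military service ran from 2011-04-29 to 2012-04-05, the deadline is extended by 342 days to 2012-07-15.
Because the defendant's absence from the jurisdiction ran from 2012-06-23 to 2012-08-30, the deadline is extended by 68 days to 2012-09-21.

2012-09-21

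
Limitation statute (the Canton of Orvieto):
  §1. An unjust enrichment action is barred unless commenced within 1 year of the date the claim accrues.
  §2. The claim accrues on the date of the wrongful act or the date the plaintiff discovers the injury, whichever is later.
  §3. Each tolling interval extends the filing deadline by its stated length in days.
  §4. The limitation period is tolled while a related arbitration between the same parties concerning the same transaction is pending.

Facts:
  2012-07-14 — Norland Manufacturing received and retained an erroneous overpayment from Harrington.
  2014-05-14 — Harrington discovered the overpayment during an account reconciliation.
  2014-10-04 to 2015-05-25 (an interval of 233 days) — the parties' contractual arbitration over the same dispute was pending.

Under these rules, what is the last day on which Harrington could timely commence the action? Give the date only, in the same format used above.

2016-01-02

The claim accrued on 2014-05-14 — the later of the 2012-07-14 act and the 2014-05-14 discovery.
Adding the 1 year base period to 2014-05-14 gives a deadline of 2015-05-14, before any tolling.
The pending related arbitration from 2014-10-04 to 2015-05-25 tolled the period for 233 days, extending the deadline to 2016-01-02.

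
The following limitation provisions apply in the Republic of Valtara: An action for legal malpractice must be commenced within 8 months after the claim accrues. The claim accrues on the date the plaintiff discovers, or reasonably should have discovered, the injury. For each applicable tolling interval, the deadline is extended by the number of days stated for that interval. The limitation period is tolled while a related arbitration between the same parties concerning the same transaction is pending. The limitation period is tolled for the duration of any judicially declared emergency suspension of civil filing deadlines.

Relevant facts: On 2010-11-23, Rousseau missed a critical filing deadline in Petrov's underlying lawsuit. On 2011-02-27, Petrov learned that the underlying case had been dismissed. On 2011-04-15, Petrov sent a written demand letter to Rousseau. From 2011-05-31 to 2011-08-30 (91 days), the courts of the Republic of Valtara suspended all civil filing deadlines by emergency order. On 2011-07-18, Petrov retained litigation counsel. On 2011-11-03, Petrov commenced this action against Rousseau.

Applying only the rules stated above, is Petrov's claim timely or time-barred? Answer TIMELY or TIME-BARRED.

TIMELY

Under the discovery rule, the claim accrued on 2011-02-27, when Petrov discovered the injury — not on the 2010-11-23 date of the underlying act.
8 months from 2011-02-27 is 2011-10-27.
The period was tolled for 91 days by the emergency suspension of filing deadlines (2011-05-31 to 2011-08-30), pushing the deadline to 2012-01-26.
The other events in the timeline have no effect on the limitation period under the stated rules.
Filing on 2011-11-03 beat the 2012-01-26 deadline — the action is timely.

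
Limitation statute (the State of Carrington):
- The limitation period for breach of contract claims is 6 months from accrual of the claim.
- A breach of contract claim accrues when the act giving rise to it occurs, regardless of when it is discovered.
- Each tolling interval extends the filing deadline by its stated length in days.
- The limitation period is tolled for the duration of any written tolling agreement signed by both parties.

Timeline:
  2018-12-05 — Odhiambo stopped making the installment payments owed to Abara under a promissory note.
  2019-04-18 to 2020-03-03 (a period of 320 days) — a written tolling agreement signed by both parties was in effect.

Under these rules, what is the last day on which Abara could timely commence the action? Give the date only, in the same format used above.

2020-04-20

The limitation period began to run on 2018-12-05.
Adding the 6 months base period to 2018-12-05 gives a deadline of 2019-06-05, before any tolling.
The period was tolled for 320 days by the written tolling agreement (2019-04-18 to 2020-03-03), pushing the deadline to 2020-04-20.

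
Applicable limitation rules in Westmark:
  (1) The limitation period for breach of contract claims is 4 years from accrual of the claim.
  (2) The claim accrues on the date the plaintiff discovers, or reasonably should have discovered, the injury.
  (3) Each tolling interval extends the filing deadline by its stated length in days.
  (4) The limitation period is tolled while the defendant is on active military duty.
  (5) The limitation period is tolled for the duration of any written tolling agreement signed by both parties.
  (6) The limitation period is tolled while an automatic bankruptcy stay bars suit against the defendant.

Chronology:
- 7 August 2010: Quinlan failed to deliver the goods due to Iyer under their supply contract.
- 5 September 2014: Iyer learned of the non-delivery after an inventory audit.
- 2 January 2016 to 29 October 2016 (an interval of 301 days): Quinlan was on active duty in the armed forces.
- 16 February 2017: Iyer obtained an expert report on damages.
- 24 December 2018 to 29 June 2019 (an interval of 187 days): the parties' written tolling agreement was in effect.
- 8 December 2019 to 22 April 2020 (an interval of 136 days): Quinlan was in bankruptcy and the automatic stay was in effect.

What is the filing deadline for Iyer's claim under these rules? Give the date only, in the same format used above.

21 May 2020

Accrual is tied to discovery, so the period began on 5 September 2014 rather than on 7 August 2010 when the act occurred.
4 years from 5 September 2014 is 5 September 2018.
The defendant's active military service from 2 January 2016 to 29 October 2016 tolled the period for 301 days, extending the deadline to 3 July 2019.
The period was tolled for 187 days by the written tolling agreement (24 December 2018 to 29 June 2019), pushing the deadline to 6 January 2020.
The automatic bankruptcy stay from 8 December 2019 to 22 April 2020 tolled the period for 136 days, extending the deadline to 21 May 2020.
Nothing else in the chronology tolls or restarts the period.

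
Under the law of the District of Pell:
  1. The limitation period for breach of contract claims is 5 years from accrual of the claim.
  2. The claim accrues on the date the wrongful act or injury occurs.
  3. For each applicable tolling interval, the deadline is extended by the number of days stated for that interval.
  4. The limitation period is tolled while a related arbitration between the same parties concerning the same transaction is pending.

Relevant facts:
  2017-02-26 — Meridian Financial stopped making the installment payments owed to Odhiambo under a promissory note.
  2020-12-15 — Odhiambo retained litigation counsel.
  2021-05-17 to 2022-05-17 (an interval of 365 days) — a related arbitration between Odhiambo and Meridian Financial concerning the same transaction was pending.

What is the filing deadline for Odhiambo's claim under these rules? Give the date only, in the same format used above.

2023-02-26

The claim accrued on 2017-02-26, when the wrongful act occurred.
The untolled deadline — 5 years after 2017-02-26 — is 2022-02-26.
The period was tolled for 365 days by the pending related arbitration (2021-05-17 to 2022-05-17), pushing the deadline to 2023-02-26.
Nothing else in the chronology tolls or restarts the period.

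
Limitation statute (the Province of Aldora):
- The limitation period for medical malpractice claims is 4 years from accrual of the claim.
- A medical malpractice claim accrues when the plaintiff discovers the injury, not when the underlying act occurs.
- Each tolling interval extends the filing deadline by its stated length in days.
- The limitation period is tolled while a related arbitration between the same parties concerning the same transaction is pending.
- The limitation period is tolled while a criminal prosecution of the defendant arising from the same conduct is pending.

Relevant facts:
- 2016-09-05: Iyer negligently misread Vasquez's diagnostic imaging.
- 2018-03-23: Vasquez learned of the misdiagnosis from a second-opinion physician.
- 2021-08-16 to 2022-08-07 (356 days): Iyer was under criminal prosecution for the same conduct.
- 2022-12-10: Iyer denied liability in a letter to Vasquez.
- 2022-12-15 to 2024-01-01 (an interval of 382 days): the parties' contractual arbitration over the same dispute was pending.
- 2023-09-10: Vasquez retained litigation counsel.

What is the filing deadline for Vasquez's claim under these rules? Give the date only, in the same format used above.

2024-03-30

Accrual is tied to discovery, so the period began on 2018-03-23 rather than on 2016-09-05 when the act occurred.
4 years from 2018-03-23 is 2022-03-23.
Because the pending criminal prosecution ran from 2021-08-16 to 2022-08-07, the deadline is extended by 356 days to 2023-03-14.
Because the pending related arbitration ran from 2022-12-15 to 2024-01-01, the deadline is extended by 382 days to 2024-03-30.
None of the other events listed affects the running of the period under the stated rules.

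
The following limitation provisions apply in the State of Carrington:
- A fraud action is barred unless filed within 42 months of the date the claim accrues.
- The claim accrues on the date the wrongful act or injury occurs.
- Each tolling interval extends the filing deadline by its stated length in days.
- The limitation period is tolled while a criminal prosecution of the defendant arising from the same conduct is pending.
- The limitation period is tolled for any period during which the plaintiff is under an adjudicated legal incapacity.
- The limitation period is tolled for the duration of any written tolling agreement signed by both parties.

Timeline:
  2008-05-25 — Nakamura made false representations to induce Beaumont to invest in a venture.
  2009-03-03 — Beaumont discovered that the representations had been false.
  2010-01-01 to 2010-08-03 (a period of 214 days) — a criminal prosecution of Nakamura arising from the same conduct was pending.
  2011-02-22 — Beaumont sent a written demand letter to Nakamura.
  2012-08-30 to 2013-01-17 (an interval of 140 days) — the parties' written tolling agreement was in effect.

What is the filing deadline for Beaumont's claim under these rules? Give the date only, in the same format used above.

2012-06-26

Accrual is governed by the date of the act, so the period began to run on 2008-05-25; the later discovery on 2009-03-03 is irrelevant under the stated rule.
Adding the 42 months base period to 2008-05-25 gives a deadline of 2011-11-25, before any tolling.
The period was tolled for 214 days by the pending criminal prosecution (2010-01-01 to 2010-08-03), pushing the deadline to 2012-06-26.
The written tolling agreement from 2012-08-30 to 2013-01-17 began after the period had already run on 2012-06-26, so it has no tolling effect.
None of the other events listed affects the running of the period under the stated rules.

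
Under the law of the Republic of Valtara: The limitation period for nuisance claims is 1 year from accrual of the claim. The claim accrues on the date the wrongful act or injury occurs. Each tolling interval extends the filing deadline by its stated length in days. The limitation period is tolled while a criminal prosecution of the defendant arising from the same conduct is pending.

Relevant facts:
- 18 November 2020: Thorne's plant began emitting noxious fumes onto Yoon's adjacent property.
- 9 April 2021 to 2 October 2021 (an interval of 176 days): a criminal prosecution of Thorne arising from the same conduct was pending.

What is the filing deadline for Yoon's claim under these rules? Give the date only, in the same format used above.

The claim accrued on 18 November 2020, when the wrongful act occurred.
1 year from 18 November 2020 is 18 November 2021.
The period was tolled for 176 days by the pending criminal prosecution (9 April 2021 to 2 October 2021), pushing the deadline to 13 May 2022.

13 May 2022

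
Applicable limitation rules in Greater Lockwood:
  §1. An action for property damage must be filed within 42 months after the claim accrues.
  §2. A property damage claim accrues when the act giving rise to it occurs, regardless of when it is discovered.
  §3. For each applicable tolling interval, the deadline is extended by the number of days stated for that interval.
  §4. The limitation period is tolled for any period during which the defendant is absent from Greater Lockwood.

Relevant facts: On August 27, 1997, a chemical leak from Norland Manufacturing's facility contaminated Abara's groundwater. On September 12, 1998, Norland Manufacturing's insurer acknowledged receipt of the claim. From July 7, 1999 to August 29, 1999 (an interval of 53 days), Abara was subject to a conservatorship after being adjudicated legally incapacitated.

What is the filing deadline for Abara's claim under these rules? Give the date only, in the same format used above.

The limitation period began to run on August 27, 1997.
The untolled deadline — 42 months after August 27, 1997 — is February 27, 2001.
No stated provision tolls the period for the plaintiff's incapacity, so the interval from July 7, 1999 to August 29, 1999 has no effect on the deadline.
The other events in the timeline have no effect on the limitation period under the stated rules.

February 27, 2001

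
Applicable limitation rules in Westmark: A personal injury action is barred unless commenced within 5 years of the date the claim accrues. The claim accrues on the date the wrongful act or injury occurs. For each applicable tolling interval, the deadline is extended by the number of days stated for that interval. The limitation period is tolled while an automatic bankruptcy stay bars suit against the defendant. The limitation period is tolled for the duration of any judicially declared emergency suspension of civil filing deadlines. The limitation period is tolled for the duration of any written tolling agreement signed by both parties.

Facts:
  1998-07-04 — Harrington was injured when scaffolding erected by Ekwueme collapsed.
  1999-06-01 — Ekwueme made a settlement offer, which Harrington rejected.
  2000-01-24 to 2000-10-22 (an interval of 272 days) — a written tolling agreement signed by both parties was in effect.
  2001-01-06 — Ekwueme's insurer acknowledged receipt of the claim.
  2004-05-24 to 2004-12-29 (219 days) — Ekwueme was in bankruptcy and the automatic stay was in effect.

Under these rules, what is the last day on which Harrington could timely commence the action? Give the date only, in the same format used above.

The claim accrued on 1998-07-04, the date of the act.
5 years from 1998-07-04 is 2003-07-04.
The written tolling agreement from 2000-01-24 to 2000-10-22 tolled the period for 272 days, extending the deadline to 2004-04-01.
The automatic bankruptcy stay starting 2004-05-24 came too late — the period had run on 2004-04-01 — and so does not extend the deadline.
None of the other events listed affects the running of the period under the stated rules.

2004-04-01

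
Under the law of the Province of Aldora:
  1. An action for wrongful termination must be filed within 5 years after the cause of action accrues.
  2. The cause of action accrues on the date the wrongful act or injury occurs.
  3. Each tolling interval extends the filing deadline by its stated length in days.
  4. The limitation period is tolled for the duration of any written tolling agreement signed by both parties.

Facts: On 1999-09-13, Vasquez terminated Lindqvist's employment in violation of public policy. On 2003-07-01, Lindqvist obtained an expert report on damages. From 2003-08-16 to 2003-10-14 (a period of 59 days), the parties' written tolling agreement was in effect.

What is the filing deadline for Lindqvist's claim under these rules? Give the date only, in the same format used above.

2004-11-11

The limitation period began to run on 1999-09-13.
Adding the 5 years base period to 1999-09-13 gives a deadline of 2004-09-13, before any tolling.
The written tolling agreement from 2003-08-16 to 2003-10-14 tolled the period for 59 days, extending the deadline to 2004-11-11.
Nothing else in the chronology tolls or restarts the period.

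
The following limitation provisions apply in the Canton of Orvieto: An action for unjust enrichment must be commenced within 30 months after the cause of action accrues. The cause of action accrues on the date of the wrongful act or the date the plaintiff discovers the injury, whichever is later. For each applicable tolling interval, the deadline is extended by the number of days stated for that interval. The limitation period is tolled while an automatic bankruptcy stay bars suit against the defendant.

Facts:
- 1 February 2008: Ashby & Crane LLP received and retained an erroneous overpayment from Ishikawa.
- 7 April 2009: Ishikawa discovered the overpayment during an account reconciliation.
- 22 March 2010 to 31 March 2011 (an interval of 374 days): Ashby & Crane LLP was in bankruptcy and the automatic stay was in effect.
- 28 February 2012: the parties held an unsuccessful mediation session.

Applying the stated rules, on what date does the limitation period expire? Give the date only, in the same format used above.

The claim accrued on 7 April 2009 — the later of the 1 February 2008 act and the 7 April 2009 discovery.
30 months from 7 April 2009 is 7 October 2011.
The automatic bankruptcy stay from 22 March 2010 to 31 March 2011 tolled the period for 374 days, extending the deadline to 15 October 2012.
None of the other events listed affects the running of the period under the stated rules.

15 October 2012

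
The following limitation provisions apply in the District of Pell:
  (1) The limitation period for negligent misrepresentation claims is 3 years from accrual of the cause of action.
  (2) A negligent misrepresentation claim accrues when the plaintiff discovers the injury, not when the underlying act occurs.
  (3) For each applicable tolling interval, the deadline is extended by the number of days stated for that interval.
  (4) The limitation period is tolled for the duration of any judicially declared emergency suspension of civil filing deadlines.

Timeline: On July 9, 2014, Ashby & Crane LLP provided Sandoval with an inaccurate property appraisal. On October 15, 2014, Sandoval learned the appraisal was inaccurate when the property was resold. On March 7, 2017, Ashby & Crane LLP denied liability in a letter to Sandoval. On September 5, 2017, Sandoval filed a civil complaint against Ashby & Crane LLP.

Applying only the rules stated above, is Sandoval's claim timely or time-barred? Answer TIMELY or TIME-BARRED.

Accrual is tied to discovery, so the period began on October 15, 2014 rather than on July 9, 2014 when the act occurred.
Adding the 3 years base period to October 15, 2014 gives a deadline of October 15, 2017, before any tolling.
The other events in the timeline have no effect on the limitation period under the stated rules.
The September 5, 2017 filing precedes the October 15, 2017 deadline; the claim is timely.

TIMELY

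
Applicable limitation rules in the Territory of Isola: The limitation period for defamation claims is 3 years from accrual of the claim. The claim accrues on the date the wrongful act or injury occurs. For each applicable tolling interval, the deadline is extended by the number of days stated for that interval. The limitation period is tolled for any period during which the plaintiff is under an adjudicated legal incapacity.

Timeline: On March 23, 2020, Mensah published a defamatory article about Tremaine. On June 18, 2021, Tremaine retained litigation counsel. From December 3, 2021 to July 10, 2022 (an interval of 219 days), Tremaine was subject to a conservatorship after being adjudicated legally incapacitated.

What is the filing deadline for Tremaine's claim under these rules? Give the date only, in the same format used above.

October 28, 2023

The claim accrued on March 23, 2020, when the wrongful act occurred.
The untolled deadline — 3 years after March 23, 2020 — is March 23, 2023.
The plaintiff's legal incapacity from December 3, 2021 to July 10, 2022 tolled the period for 219 days, extending the deadline to October 28, 2023.
The other events in the timeline have no effect on the limitation period under the stated rules.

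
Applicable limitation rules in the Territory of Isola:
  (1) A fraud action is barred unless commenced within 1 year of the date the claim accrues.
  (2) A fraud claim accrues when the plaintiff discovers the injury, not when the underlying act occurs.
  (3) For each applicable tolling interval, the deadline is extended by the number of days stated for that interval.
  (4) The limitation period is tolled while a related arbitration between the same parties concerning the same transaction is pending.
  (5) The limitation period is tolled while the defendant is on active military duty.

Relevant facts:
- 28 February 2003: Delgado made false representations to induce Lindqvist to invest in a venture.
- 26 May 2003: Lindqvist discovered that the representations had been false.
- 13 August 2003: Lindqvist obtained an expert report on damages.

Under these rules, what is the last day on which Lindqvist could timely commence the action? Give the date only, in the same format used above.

The claim did not accrue until Lindqvist discovered the injury on 26 May 2003; the 28 February 2003 act date does not start the clock under the stated rule.
1 year from 26 May 2003 is 26 May 2004.
The other events in the timeline have no effect on the limitation period under the stated rules.

26 May 2004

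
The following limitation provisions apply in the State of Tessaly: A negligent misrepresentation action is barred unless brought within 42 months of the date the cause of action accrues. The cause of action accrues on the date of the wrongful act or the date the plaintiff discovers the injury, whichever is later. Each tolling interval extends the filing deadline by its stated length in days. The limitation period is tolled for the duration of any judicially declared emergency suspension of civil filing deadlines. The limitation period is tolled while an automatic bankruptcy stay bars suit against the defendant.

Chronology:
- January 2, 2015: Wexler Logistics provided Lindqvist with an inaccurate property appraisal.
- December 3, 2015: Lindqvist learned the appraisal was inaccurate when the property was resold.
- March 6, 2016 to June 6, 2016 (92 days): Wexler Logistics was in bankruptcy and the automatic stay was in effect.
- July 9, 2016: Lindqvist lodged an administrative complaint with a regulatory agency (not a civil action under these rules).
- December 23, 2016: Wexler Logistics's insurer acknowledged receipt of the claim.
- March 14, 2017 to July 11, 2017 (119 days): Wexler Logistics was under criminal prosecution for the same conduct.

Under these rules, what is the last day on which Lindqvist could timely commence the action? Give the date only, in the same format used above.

Because discovery on December 3, 2015 post-dates the January 2, 2015 act, accrual under the later-of rule falls on December 3, 2015.
The untolled deadline — 42 months after December 3, 2015 — is June 3, 2019.
The period was tolled for 92 days by the automatic bankruptcy stay (March 6, 2016 to June 6, 2016), pushing the deadline to September 3, 2019.
The pending criminal prosecution from March 14, 2017 to July 11, 2017 does not toll the period, because no stated rule makes a criminal prosecution a tolling event.
The other events in the timeline have no effect on the limitation period under the stated rules.

September 3, 2019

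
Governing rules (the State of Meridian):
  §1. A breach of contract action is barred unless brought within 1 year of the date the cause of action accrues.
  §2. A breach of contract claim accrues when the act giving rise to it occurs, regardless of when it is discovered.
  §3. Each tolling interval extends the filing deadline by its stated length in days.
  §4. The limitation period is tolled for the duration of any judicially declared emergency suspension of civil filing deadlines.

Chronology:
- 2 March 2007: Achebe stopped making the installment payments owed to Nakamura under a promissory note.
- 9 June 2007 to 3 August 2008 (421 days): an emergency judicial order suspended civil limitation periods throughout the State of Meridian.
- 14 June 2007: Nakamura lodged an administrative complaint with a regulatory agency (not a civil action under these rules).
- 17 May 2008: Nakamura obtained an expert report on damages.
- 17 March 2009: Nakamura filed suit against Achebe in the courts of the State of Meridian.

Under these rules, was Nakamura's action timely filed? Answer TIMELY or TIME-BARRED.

The claim accrued on 2 March 2007, when the wrongful act occurred.
Adding the 1 year base period to 2 March 2007 gives a deadline of 2 March 2008, before any tolling.
The emergency suspension of filing deadlines from 9 June 2007 to 3 August 2008 tolled the period for 421 days, extending the deadline to 27 April 2009.
Nothing else in the chronology tolls or restarts the period.
The 17 March 2009 filing precedes the 27 April 2009 deadline; the claim is timely.

TIMELY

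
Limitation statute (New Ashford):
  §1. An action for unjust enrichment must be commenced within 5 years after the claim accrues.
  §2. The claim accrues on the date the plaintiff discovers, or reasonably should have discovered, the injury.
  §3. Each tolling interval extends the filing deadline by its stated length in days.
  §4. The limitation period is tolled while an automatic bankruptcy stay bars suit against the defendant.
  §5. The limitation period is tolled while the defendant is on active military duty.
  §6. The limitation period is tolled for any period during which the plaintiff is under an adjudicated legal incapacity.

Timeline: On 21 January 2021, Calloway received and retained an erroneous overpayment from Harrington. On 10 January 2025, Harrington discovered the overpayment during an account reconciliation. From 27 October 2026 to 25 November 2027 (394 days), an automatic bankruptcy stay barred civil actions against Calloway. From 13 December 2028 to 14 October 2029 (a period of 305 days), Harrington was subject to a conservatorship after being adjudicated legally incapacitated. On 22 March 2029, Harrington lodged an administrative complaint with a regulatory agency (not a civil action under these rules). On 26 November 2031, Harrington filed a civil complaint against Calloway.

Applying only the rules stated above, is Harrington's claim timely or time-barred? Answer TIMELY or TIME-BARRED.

Accrual is tied to discovery, so the period began on 10 January 2025 rather than on 21 January 2021 when the act occurred.
Adding the 5 years base period to 10 January 2025 gives a deadline of 10 January 2030, before any tolling.
The period was tolled for 394 days by the automatic bankruptcy stay (27 October 2026 to 25 November 2027), pushing the deadline to 8 February 2031.
The period was tolled for 305 days by the plaintiff's legal incapacity (13 December 2028 to 14 October 2029), pushing the deadline to 10 December 2031.
Nothing else in the chronology tolls or restarts the period.
Harrington filed on 26 November 2031, before the 10 December 2031 deadline, so the action is timely.

TIMELY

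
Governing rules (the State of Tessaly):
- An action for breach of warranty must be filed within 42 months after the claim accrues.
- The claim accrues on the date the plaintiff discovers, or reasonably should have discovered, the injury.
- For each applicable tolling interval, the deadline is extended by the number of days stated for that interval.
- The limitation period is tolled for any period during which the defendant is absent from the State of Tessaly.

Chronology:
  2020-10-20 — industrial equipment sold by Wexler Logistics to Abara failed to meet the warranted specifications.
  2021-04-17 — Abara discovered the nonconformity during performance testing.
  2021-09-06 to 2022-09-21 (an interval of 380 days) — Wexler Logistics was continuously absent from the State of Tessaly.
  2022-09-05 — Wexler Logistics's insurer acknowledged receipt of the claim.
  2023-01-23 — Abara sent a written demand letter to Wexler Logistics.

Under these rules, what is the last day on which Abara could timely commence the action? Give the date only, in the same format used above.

2025-11-01

Accrual is tied to discovery, so the period began on 2021-04-17 rather than on 2020-10-20 when the act occurred.
The untolled deadline — 42 months after 2021-04-17 — is 2024-10-17.
The period was tolled for 380 days by the defendant's absence from the jurisdiction (2021-09-06 to 2022-09-21), pushing the deadline to 2025-11-01.
Nothing else in the chronology tolls or restarts the period.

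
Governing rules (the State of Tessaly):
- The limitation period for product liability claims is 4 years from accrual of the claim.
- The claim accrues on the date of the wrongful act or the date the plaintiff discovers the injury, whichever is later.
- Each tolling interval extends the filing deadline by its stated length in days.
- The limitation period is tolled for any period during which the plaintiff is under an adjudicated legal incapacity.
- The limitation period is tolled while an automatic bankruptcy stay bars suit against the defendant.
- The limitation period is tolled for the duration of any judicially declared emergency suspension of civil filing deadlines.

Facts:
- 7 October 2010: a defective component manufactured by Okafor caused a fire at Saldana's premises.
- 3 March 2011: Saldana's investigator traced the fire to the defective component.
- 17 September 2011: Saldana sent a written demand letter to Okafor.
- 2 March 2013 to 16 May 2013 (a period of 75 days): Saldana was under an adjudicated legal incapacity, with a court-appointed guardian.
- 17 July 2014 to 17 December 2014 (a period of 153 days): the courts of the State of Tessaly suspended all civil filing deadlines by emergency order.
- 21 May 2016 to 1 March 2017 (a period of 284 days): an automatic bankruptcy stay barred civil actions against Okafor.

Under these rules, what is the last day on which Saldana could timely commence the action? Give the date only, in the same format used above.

17 October 2015

Because discovery on 3 March 2011 post-dates the 7 October 2010 act, accrual under the later-of rule falls on 3 March 2011.
4 years from 3 March 2011 is 3 March 2015.
The plaintiff's legal incapacity from 2 March 2013 to 16 May 2013 tolled the period for 75 days, extending the deadline to 17 May 2015.
The period was tolled for 153 days by the emergency suspension of filing deadlines (17 July 2014 to 17 December 2014), pushing the deadline to 17 October 2015.
The automatic bankruptcy stay from 21 May 2016 to 1 March 2017 began after the period had already run on 17 October 2015, so it has no tolling effect.
The other events in the timeline have no effect on the limitation period under the stated rules.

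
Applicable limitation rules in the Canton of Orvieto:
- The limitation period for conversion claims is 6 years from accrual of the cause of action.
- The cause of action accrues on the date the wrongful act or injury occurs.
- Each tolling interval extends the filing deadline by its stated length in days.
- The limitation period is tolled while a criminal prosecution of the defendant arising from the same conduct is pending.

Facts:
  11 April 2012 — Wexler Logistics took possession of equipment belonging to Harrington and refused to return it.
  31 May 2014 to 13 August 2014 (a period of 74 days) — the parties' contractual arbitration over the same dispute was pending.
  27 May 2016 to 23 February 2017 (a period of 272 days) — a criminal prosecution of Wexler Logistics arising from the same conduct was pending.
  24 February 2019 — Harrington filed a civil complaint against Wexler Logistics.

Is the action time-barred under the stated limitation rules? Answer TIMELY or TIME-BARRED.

TIME-BARRED

The claim accrued on 11 April 2012, when the wrongful act occurred.
Adding the 6 years base period to 11 April 2012 gives a deadline of 11 April 2018, before any tolling.
The period was tolled for 272 days by the pending criminal prosecution (27 May 2016 to 23 February 2017), pushing the deadline to 8 January 2019.
The pending related arbitration from 31 May 2014 to 13 August 2014 does not toll the period, because no stated rule makes a pending arbitration a tolling event.
Harrington filed on 24 February 2019, after the 8 January 2019 deadline, so the action is time-barred.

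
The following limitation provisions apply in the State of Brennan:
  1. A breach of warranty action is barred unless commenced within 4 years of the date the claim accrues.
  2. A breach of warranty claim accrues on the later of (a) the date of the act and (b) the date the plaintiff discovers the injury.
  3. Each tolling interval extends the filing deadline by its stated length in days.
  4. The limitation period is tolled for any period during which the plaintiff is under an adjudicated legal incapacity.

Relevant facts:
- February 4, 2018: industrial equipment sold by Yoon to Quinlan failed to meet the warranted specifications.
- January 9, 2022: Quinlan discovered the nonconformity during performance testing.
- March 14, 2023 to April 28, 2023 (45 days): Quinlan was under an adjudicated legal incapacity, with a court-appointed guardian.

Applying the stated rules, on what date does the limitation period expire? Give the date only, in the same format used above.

February 23, 2026

Because discovery on January 9, 2022 post-dates the February 4, 2018 act, accrual under the later-of rule falls on January 9, 2022.
4 years from January 9, 2022 is January 9, 2026.
The period was tolled for 45 days by the plaintiff's legal incapacity (March 14, 2023 to April 28, 2023), pushing the deadline to February 23, 2026.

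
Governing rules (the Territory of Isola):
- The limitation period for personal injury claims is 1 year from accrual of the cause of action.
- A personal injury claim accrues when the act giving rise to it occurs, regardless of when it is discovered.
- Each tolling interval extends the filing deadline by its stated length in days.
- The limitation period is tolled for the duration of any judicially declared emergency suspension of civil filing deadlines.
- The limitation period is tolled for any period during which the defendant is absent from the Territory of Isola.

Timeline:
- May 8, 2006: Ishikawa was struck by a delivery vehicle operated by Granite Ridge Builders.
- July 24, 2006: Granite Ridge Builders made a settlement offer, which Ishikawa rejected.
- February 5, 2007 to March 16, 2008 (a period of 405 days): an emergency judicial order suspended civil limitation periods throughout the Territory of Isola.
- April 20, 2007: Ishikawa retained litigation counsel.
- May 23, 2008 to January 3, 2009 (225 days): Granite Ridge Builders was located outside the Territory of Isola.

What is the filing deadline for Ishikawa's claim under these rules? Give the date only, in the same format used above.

The limitation period began to run on May 8, 2006.
Adding the 1 year base period to May 8, 2006 gives a deadline of May 8, 2007, before any tolling.
The period was tolled for 405 days by the emergency suspension of filing deadlines (February 5, 2007 to March 16, 2008), pushing the deadline to June 16, 2008.
Because the defendant's absence from the jurisdiction ran from May 23, 2008 to January 3, 2009, the deadline is extended by 225 days to January 27, 2009.
Nothing else in the chronology tolls or restarts the period.

January 27, 2009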